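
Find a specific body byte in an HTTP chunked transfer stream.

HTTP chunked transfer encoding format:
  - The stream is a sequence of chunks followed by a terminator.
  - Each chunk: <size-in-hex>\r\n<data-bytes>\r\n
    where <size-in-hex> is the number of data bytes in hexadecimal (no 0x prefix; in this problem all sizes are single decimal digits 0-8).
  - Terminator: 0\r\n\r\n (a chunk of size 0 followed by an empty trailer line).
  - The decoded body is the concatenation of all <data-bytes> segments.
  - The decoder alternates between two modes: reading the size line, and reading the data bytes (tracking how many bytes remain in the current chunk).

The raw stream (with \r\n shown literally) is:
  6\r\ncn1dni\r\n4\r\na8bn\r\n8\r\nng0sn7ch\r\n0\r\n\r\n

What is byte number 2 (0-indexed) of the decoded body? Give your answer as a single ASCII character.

Answer: 1

Derivation:
Chunk 1: stream[0..1]='6' size=0x6=6, data at stream[3..9]='cn1dni' -> body[0..6], body so far='cn1dni'
Chunk 2: stream[11..12]='4' size=0x4=4, data at stream[14..18]='a8bn' -> body[6..10], body so far='cn1dnia8bn'
Chunk 3: stream[20..21]='8' size=0x8=8, data at stream[23..31]='ng0sn7ch' -> body[10..18], body so far='cn1dnia8bnng0sn7ch'
Chunk 4: stream[33..34]='0' size=0 (terminator). Final body='cn1dnia8bnng0sn7ch' (18 bytes)
Body byte 2 = '1'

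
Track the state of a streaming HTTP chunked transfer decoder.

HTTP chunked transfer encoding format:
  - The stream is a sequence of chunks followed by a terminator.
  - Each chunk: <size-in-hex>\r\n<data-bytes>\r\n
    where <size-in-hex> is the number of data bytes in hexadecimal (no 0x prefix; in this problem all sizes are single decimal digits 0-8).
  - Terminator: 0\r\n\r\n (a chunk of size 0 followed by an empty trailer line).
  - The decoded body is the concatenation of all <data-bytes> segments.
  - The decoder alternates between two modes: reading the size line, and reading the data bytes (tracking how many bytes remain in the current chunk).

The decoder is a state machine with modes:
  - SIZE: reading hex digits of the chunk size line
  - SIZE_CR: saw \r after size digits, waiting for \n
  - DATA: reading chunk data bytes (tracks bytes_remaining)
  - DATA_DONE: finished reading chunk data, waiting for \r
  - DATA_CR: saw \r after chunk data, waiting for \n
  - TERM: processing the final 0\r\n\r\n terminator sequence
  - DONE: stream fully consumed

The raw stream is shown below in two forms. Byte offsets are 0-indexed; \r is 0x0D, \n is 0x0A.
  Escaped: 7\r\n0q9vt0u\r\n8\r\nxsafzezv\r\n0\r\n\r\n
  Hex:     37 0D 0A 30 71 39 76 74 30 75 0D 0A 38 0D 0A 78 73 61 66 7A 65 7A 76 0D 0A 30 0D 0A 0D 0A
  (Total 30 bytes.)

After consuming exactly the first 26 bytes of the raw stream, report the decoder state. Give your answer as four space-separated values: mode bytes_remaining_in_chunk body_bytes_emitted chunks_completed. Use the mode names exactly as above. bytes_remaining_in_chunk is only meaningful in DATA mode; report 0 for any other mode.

Byte 0 = '7': mode=SIZE remaining=0 emitted=0 chunks_done=0
Byte 1 = 0x0D: mode=SIZE_CR remaining=0 emitted=0 chunks_done=0
Byte 2 = 0x0A: mode=DATA remaining=7 emitted=0 chunks_done=0
Byte 3 = '0': mode=DATA remaining=6 emitted=1 chunks_done=0
Byte 4 = 'q': mode=DATA remaining=5 emitted=2 chunks_done=0
Byte 5 = '9': mode=DATA remaining=4 emitted=3 chunks_done=0
Byte 6 = 'v': mode=DATA remaining=3 emitted=4 chunks_done=0
Byte 7 = 't': mode=DATA remaining=2 emitted=5 chunks_done=0
Byte 8 = '0': mode=DATA remaining=1 emitted=6 chunks_done=0
Byte 9 = 'u': mode=DATA_DONE remaining=0 emitted=7 chunks_done=0
Byte 10 = 0x0D: mode=DATA_CR remaining=0 emitted=7 chunks_done=0
Byte 11 = 0x0A: mode=SIZE remaining=0 emitted=7 chunks_done=1
Byte 12 = '8': mode=SIZE remaining=0 emitted=7 chunks_done=1
Byte 13 = 0x0D: mode=SIZE_CR remaining=0 emitted=7 chunks_done=1
Byte 14 = 0x0A: mode=DATA remaining=8 emitted=7 chunks_done=1
Byte 15 = 'x': mode=DATA remaining=7 emitted=8 chunks_done=1
Byte 16 = 's': mode=DATA remaining=6 emitted=9 chunks_done=1
Byte 17 = 'a': mode=DATA remaining=5 emitted=10 chunks_done=1
Byte 18 = 'f': mode=DATA remaining=4 emitted=11 chunks_done=1
Byte 19 = 'z': mode=DATA remaining=3 emitted=12 chunks_done=1
Byte 20 = 'e': mode=DATA remaining=2 emitted=13 chunks_done=1
Byte 21 = 'z': mode=DATA remaining=1 emitted=14 chunks_done=1
Byte 22 = 'v': mode=DATA_DONE remaining=0 emitted=15 chunks_done=1
Byte 23 = 0x0D: mode=DATA_CR remaining=0 emitted=15 chunks_done=1
Byte 24 = 0x0A: mode=SIZE remaining=0 emitted=15 chunks_done=2
Byte 25 = '0': mode=SIZE remaining=0 emitted=15 chunks_done=2

Answer: SIZE 0 15 2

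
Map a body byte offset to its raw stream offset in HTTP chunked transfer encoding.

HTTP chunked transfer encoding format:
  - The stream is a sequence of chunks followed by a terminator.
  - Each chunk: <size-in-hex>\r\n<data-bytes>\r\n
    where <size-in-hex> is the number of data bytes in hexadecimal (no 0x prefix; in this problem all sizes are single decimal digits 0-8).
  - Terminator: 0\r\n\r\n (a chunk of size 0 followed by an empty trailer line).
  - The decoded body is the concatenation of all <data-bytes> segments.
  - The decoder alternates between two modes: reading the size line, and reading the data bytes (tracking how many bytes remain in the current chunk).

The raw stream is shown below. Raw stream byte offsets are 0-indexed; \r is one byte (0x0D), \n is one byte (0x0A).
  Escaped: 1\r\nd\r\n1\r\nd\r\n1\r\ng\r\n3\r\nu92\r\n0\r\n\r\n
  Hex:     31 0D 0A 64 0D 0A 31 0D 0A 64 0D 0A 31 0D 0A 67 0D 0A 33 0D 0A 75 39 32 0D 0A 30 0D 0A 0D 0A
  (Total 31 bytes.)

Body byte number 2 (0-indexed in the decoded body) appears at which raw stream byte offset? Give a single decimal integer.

Answer: 15

Derivation:
Chunk 1: stream[0..1]='1' size=0x1=1, data at stream[3..4]='d' -> body[0..1], body so far='d'
Chunk 2: stream[6..7]='1' size=0x1=1, data at stream[9..10]='d' -> body[1..2], body so far='dd'
Chunk 3: stream[12..13]='1' size=0x1=1, data at stream[15..16]='g' -> body[2..3], body so far='ddg'
Chunk 4: stream[18..19]='3' size=0x3=3, data at stream[21..24]='u92' -> body[3..6], body so far='ddgu92'
Chunk 5: stream[26..27]='0' size=0 (terminator). Final body='ddgu92' (6 bytes)
Body byte 2 at stream offset 15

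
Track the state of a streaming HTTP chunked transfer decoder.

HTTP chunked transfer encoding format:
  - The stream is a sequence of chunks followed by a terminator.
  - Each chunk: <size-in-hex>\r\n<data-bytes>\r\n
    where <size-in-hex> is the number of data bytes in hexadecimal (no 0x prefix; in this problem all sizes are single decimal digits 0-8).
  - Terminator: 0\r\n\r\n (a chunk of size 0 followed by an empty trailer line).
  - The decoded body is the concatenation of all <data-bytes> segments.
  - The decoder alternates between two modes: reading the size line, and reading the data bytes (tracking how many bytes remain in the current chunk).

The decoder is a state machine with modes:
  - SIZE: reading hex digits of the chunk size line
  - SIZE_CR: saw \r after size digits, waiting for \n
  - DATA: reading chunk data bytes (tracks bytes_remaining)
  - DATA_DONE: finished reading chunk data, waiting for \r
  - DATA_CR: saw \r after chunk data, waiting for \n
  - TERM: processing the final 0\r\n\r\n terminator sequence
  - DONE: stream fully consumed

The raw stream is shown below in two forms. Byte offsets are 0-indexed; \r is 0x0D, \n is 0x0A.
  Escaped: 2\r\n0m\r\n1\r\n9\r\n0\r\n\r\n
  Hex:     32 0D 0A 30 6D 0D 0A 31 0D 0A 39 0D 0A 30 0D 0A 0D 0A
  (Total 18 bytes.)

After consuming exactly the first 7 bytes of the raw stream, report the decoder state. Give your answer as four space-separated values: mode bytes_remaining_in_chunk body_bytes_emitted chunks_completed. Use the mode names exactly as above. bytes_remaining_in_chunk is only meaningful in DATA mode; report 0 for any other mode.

Byte 0 = '2': mode=SIZE remaining=0 emitted=0 chunks_done=0
Byte 1 = 0x0D: mode=SIZE_CR remaining=0 emitted=0 chunks_done=0
Byte 2 = 0x0A: mode=DATA remaining=2 emitted=0 chunks_done=0
Byte 3 = '0': mode=DATA remaining=1 emitted=1 chunks_done=0
Byte 4 = 'm': mode=DATA_DONE remaining=0 emitted=2 chunks_done=0
Byte 5 = 0x0D: mode=DATA_CR remaining=0 emitted=2 chunks_done=0
Byte 6 = 0x0A: mode=SIZE remaining=0 emitted=2 chunks_done=1

Answer: SIZE 0 2 1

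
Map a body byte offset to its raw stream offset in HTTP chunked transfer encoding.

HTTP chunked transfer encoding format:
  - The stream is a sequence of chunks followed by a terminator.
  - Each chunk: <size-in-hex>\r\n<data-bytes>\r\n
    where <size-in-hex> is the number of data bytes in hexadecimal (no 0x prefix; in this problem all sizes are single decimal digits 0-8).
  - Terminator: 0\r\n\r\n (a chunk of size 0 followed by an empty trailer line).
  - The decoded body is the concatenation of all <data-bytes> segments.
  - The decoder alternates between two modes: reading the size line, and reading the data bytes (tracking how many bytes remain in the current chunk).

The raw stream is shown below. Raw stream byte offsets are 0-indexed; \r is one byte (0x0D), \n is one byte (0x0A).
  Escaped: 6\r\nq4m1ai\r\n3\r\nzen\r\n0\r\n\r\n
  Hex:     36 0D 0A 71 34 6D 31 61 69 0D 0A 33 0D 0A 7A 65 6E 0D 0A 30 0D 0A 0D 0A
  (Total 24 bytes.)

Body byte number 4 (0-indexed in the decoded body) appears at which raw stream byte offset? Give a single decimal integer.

Chunk 1: stream[0..1]='6' size=0x6=6, data at stream[3..9]='q4m1ai' -> body[0..6], body so far='q4m1ai'
Chunk 2: stream[11..12]='3' size=0x3=3, data at stream[14..17]='zen' -> body[6..9], body so far='q4m1aizen'
Chunk 3: stream[19..20]='0' size=0 (terminator). Final body='q4m1aizen' (9 bytes)
Body byte 4 at stream offset 7

Answer: 7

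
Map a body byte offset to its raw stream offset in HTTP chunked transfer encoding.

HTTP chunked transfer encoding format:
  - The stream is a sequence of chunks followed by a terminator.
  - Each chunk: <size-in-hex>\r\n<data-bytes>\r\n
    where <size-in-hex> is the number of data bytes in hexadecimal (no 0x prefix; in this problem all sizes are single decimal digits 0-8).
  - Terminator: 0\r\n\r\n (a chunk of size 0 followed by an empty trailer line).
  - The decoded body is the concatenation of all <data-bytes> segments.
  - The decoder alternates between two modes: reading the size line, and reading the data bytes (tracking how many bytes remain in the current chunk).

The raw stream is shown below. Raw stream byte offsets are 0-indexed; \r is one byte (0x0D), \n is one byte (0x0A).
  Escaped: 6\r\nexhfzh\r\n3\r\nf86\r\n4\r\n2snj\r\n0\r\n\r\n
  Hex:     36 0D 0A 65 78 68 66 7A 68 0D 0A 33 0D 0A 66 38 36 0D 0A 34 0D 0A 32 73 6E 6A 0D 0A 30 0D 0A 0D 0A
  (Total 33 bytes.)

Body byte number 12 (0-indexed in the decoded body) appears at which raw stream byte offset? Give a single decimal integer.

Answer: 25

Derivation:
Chunk 1: stream[0..1]='6' size=0x6=6, data at stream[3..9]='exhfzh' -> body[0..6], body so far='exhfzh'
Chunk 2: stream[11..12]='3' size=0x3=3, data at stream[14..17]='f86' -> body[6..9], body so far='exhfzhf86'
Chunk 3: stream[19..20]='4' size=0x4=4, data at stream[22..26]='2snj' -> body[9..13], body so far='exhfzhf862snj'
Chunk 4: stream[28..29]='0' size=0 (terminator). Final body='exhfzhf862snj' (13 bytes)
Body byte 12 at stream offset 25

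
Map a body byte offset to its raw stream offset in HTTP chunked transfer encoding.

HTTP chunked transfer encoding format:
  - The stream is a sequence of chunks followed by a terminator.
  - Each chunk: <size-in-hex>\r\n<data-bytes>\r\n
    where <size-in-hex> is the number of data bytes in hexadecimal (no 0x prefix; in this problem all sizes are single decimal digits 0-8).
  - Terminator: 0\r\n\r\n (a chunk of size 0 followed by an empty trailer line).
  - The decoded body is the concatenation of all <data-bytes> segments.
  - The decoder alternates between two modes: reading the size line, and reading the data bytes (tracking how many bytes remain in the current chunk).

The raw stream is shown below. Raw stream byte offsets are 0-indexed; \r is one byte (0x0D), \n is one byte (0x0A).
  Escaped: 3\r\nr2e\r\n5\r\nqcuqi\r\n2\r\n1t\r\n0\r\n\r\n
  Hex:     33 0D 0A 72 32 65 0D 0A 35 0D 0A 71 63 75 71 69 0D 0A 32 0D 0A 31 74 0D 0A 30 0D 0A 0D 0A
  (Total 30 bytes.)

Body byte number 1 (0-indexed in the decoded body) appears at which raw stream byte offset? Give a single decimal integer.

Answer: 4

Derivation:
Chunk 1: stream[0..1]='3' size=0x3=3, data at stream[3..6]='r2e' -> body[0..3], body so far='r2e'
Chunk 2: stream[8..9]='5' size=0x5=5, data at stream[11..16]='qcuqi' -> body[3..8], body so far='r2eqcuqi'
Chunk 3: stream[18..19]='2' size=0x2=2, data at stream[21..23]='1t' -> body[8..10], body so far='r2eqcuqi1t'
Chunk 4: stream[25..26]='0' size=0 (terminator). Final body='r2eqcuqi1t' (10 bytes)
Body byte 1 at stream offset 4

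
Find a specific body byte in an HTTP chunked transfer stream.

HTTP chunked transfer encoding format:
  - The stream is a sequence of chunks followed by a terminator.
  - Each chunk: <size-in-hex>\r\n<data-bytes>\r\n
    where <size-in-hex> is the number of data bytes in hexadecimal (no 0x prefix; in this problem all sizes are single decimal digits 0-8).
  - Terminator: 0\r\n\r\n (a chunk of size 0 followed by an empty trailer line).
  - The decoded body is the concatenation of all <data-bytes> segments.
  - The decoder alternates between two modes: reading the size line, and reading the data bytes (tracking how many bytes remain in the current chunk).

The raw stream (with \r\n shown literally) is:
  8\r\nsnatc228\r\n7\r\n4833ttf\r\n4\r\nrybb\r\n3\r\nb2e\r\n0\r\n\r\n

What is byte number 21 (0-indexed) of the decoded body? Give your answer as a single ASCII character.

Chunk 1: stream[0..1]='8' size=0x8=8, data at stream[3..11]='snatc228' -> body[0..8], body so far='snatc228'
Chunk 2: stream[13..14]='7' size=0x7=7, data at stream[16..23]='4833ttf' -> body[8..15], body so far='snatc2284833ttf'
Chunk 3: stream[25..26]='4' size=0x4=4, data at stream[28..32]='rybb' -> body[15..19], body so far='snatc2284833ttfrybb'
Chunk 4: stream[34..35]='3' size=0x3=3, data at stream[37..40]='b2e' -> body[19..22], body so far='snatc2284833ttfrybbb2e'
Chunk 5: stream[42..43]='0' size=0 (terminator). Final body='snatc2284833ttfrybbb2e' (22 bytes)
Body byte 21 = 'e'

Answer: e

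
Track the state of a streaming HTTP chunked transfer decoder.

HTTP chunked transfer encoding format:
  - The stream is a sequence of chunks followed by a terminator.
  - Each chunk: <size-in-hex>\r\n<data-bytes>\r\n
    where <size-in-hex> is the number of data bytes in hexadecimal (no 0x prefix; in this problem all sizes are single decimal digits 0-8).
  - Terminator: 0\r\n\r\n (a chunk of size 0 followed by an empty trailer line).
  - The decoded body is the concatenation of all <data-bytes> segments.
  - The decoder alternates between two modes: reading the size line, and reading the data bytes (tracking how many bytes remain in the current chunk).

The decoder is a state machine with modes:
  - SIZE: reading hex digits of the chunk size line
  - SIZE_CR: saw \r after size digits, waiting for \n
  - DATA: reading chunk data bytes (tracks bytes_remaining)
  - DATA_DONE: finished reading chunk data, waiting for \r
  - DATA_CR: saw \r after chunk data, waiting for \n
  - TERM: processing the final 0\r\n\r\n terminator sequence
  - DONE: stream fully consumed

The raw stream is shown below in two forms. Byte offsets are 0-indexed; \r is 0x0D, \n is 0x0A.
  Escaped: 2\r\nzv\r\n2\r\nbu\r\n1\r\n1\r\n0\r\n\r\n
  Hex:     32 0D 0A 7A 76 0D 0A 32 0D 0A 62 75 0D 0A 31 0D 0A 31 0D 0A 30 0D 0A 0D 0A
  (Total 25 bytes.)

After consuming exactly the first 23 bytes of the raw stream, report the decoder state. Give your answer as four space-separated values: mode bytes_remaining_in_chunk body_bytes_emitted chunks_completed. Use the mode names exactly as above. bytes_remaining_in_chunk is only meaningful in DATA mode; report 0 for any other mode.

Answer: TERM 0 5 3

Derivation:
Byte 0 = '2': mode=SIZE remaining=0 emitted=0 chunks_done=0
Byte 1 = 0x0D: mode=SIZE_CR remaining=0 emitted=0 chunks_done=0
Byte 2 = 0x0A: mode=DATA remaining=2 emitted=0 chunks_done=0
Byte 3 = 'z': mode=DATA remaining=1 emitted=1 chunks_done=0
Byte 4 = 'v': mode=DATA_DONE remaining=0 emitted=2 chunks_done=0
Byte 5 = 0x0D: mode=DATA_CR remaining=0 emitted=2 chunks_done=0
Byte 6 = 0x0A: mode=SIZE remaining=0 emitted=2 chunks_done=1
Byte 7 = '2': mode=SIZE remaining=0 emitted=2 chunks_done=1
Byte 8 = 0x0D: mode=SIZE_CR remaining=0 emitted=2 chunks_done=1
Byte 9 = 0x0A: mode=DATA remaining=2 emitted=2 chunks_done=1
Byte 10 = 'b': mode=DATA remaining=1 emitted=3 chunks_done=1
Byte 11 = 'u': mode=DATA_DONE remaining=0 emitted=4 chunks_done=1
Byte 12 = 0x0D: mode=DATA_CR remaining=0 emitted=4 chunks_done=1
Byte 13 = 0x0A: mode=SIZE remaining=0 emitted=4 chunks_done=2
Byte 14 = '1': mode=SIZE remaining=0 emitted=4 chunks_done=2
Byte 15 = 0x0D: mode=SIZE_CR remaining=0 emitted=4 chunks_done=2
Byte 16 = 0x0A: mode=DATA remaining=1 emitted=4 chunks_done=2
Byte 17 = '1': mode=DATA_DONE remaining=0 emitted=5 chunks_done=2
Byte 18 = 0x0D: mode=DATA_CR remaining=0 emitted=5 chunks_done=2
Byte 19 = 0x0A: mode=SIZE remaining=0 emitted=5 chunks_done=3
Byte 20 = '0': mode=SIZE remaining=0 emitted=5 chunks_done=3
Byte 21 = 0x0D: mode=SIZE_CR remaining=0 emitted=5 chunks_done=3
Byte 22 = 0x0A: mode=TERM remaining=0 emitted=5 chunks_done=3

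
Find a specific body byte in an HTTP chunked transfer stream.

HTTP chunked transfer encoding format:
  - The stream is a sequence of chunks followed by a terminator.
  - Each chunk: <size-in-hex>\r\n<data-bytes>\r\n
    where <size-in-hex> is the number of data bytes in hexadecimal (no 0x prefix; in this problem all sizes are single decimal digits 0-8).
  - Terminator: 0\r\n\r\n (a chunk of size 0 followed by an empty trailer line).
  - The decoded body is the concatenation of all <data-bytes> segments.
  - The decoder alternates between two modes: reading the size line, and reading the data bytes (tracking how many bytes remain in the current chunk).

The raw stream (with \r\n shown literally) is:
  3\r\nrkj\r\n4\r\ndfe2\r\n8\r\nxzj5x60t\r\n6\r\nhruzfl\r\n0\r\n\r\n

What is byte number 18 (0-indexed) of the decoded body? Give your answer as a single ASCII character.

Chunk 1: stream[0..1]='3' size=0x3=3, data at stream[3..6]='rkj' -> body[0..3], body so far='rkj'
Chunk 2: stream[8..9]='4' size=0x4=4, data at stream[11..15]='dfe2' -> body[3..7], body so far='rkjdfe2'
Chunk 3: stream[17..18]='8' size=0x8=8, data at stream[20..28]='xzj5x60t' -> body[7..15], body so far='rkjdfe2xzj5x60t'
Chunk 4: stream[30..31]='6' size=0x6=6, data at stream[33..39]='hruzfl' -> body[15..21], body so far='rkjdfe2xzj5x60thruzfl'
Chunk 5: stream[41..42]='0' size=0 (terminator). Final body='rkjdfe2xzj5x60thruzfl' (21 bytes)
Body byte 18 = 'z'

Answer: z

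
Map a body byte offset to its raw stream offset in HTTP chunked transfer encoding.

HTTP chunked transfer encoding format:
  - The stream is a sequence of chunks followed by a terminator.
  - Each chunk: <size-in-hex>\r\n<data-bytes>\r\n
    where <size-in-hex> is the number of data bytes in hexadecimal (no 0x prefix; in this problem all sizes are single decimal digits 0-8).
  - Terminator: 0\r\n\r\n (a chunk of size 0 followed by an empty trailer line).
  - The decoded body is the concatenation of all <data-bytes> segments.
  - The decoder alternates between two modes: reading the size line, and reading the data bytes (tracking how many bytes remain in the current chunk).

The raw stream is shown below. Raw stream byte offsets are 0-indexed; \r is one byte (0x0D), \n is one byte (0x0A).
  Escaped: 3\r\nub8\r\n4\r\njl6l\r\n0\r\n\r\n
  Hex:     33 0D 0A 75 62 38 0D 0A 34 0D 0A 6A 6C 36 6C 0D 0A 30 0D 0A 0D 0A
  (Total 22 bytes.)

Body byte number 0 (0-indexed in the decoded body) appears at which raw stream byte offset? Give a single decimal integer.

Answer: 3

Derivation:
Chunk 1: stream[0..1]='3' size=0x3=3, data at stream[3..6]='ub8' -> body[0..3], body so far='ub8'
Chunk 2: stream[8..9]='4' size=0x4=4, data at stream[11..15]='jl6l' -> body[3..7], body so far='ub8jl6l'
Chunk 3: stream[17..18]='0' size=0 (terminator). Final body='ub8jl6l' (7 bytes)
Body byte 0 at stream offset 3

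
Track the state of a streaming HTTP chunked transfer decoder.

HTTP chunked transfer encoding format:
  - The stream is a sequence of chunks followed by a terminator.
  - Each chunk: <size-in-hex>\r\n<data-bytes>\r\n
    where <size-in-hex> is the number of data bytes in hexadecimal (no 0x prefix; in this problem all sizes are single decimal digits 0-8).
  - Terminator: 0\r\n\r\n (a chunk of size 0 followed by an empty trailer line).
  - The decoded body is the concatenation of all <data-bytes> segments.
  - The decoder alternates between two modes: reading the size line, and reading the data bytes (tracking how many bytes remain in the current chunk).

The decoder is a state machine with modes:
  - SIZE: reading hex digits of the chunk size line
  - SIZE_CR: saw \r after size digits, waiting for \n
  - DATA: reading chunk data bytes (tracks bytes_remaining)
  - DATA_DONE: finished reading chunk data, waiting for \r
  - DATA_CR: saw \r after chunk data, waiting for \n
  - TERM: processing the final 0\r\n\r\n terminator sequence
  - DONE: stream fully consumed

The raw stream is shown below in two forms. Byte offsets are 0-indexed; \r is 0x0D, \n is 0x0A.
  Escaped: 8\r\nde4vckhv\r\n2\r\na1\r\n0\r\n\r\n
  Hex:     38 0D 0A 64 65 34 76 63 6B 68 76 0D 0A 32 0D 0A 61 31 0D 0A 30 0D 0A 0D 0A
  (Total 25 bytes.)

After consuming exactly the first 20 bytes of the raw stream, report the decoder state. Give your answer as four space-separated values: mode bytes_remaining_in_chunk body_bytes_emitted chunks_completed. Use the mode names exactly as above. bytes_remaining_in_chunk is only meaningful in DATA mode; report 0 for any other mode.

Byte 0 = '8': mode=SIZE remaining=0 emitted=0 chunks_done=0
Byte 1 = 0x0D: mode=SIZE_CR remaining=0 emitted=0 chunks_done=0
Byte 2 = 0x0A: mode=DATA remaining=8 emitted=0 chunks_done=0
Byte 3 = 'd': mode=DATA remaining=7 emitted=1 chunks_done=0
Byte 4 = 'e': mode=DATA remaining=6 emitted=2 chunks_done=0
Byte 5 = '4': mode=DATA remaining=5 emitted=3 chunks_done=0
Byte 6 = 'v': mode=DATA remaining=4 emitted=4 chunks_done=0
Byte 7 = 'c': mode=DATA remaining=3 emitted=5 chunks_done=0
Byte 8 = 'k': mode=DATA remaining=2 emitted=6 chunks_done=0
Byte 9 = 'h': mode=DATA remaining=1 emitted=7 chunks_done=0
Byte 10 = 'v': mode=DATA_DONE remaining=0 emitted=8 chunks_done=0
Byte 11 = 0x0D: mode=DATA_CR remaining=0 emitted=8 chunks_done=0
Byte 12 = 0x0A: mode=SIZE remaining=0 emitted=8 chunks_done=1
Byte 13 = '2': mode=SIZE remaining=0 emitted=8 chunks_done=1
Byte 14 = 0x0D: mode=SIZE_CR remaining=0 emitted=8 chunks_done=1
Byte 15 = 0x0A: mode=DATA remaining=2 emitted=8 chunks_done=1
Byte 16 = 'a': mode=DATA remaining=1 emitted=9 chunks_done=1
Byte 17 = '1': mode=DATA_DONE remaining=0 emitted=10 chunks_done=1
Byte 18 = 0x0D: mode=DATA_CR remaining=0 emitted=10 chunks_done=1
Byte 19 = 0x0A: mode=SIZE remaining=0 emitted=10 chunks_done=2

Answer: SIZE 0 10 2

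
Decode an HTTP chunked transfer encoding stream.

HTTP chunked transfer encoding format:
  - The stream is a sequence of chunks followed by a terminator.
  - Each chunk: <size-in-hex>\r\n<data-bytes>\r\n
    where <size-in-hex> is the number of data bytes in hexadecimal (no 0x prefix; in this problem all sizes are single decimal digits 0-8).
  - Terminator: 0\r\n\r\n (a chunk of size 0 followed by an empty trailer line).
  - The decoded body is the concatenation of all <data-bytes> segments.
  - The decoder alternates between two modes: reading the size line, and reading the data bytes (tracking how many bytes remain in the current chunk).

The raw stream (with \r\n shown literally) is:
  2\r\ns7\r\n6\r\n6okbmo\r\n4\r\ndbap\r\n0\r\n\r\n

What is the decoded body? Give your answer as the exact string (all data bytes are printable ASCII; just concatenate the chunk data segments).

Chunk 1: stream[0..1]='2' size=0x2=2, data at stream[3..5]='s7' -> body[0..2], body so far='s7'
Chunk 2: stream[7..8]='6' size=0x6=6, data at stream[10..16]='6okbmo' -> body[2..8], body so far='s76okbmo'
Chunk 3: stream[18..19]='4' size=0x4=4, data at stream[21..25]='dbap' -> body[8..12], body so far='s76okbmodbap'
Chunk 4: stream[27..28]='0' size=0 (terminator). Final body='s76okbmodbap' (12 bytes)

Answer: s76okbmodbap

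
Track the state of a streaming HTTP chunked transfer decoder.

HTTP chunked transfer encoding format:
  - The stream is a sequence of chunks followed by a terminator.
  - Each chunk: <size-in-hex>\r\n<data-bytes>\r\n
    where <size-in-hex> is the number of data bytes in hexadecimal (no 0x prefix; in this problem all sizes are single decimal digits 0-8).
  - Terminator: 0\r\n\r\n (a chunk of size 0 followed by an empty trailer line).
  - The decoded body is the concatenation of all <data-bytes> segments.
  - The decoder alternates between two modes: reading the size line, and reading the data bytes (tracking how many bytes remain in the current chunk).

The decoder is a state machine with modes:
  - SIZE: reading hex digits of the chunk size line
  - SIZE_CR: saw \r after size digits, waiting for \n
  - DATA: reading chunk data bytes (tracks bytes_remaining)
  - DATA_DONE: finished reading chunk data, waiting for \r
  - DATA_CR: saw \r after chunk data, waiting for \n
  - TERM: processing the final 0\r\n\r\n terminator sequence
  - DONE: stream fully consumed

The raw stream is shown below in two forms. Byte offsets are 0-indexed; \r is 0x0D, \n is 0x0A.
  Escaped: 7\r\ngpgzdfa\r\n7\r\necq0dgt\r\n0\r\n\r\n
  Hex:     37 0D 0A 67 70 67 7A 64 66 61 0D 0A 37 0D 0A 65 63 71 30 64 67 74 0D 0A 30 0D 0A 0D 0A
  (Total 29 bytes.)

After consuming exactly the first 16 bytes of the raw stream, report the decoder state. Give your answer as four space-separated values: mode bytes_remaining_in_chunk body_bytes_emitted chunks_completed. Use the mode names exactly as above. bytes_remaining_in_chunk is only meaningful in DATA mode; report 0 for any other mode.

Answer: DATA 6 8 1

Derivation:
Byte 0 = '7': mode=SIZE remaining=0 emitted=0 chunks_done=0
Byte 1 = 0x0D: mode=SIZE_CR remaining=0 emitted=0 chunks_done=0
Byte 2 = 0x0A: mode=DATA remaining=7 emitted=0 chunks_done=0
Byte 3 = 'g': mode=DATA remaining=6 emitted=1 chunks_done=0
Byte 4 = 'p': mode=DATA remaining=5 emitted=2 chunks_done=0
Byte 5 = 'g': mode=DATA remaining=4 emitted=3 chunks_done=0
Byte 6 = 'z': mode=DATA remaining=3 emitted=4 chunks_done=0
Byte 7 = 'd': mode=DATA remaining=2 emitted=5 chunks_done=0
Byte 8 = 'f': mode=DATA remaining=1 emitted=6 chunks_done=0
Byte 9 = 'a': mode=DATA_DONE remaining=0 emitted=7 chunks_done=0
Byte 10 = 0x0D: mode=DATA_CR remaining=0 emitted=7 chunks_done=0
Byte 11 = 0x0A: mode=SIZE remaining=0 emitted=7 chunks_done=1
Byte 12 = '7': mode=SIZE remaining=0 emitted=7 chunks_done=1
Byte 13 = 0x0D: mode=SIZE_CR remaining=0 emitted=7 chunks_done=1
Byte 14 = 0x0A: mode=DATA remaining=7 emitted=7 chunks_done=1
Byte 15 = 'e': mode=DATA remaining=6 emitted=8 chunks_done=1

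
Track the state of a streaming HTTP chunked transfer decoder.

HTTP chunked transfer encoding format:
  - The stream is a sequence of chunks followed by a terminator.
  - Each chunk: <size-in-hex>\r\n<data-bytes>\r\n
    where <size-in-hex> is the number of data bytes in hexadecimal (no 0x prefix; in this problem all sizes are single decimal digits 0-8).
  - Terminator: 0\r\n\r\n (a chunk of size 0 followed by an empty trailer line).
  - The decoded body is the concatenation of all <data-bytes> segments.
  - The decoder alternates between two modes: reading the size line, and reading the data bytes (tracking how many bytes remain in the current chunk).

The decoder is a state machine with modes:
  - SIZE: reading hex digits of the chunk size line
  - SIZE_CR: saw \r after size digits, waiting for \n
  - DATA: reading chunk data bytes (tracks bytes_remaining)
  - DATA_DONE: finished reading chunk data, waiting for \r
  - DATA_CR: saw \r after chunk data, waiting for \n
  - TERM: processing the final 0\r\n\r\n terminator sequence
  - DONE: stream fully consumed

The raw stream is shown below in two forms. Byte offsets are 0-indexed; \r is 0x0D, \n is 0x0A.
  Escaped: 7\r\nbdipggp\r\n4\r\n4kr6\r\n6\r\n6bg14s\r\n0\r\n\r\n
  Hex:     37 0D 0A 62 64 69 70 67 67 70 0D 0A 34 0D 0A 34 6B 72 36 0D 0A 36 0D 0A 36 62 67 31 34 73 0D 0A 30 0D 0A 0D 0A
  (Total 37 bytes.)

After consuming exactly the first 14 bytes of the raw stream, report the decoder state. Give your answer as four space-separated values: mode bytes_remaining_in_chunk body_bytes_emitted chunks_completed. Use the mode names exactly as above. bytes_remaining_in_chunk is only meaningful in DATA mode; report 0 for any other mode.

Byte 0 = '7': mode=SIZE remaining=0 emitted=0 chunks_done=0
Byte 1 = 0x0D: mode=SIZE_CR remaining=0 emitted=0 chunks_done=0
Byte 2 = 0x0A: mode=DATA remaining=7 emitted=0 chunks_done=0
Byte 3 = 'b': mode=DATA remaining=6 emitted=1 chunks_done=0
Byte 4 = 'd': mode=DATA remaining=5 emitted=2 chunks_done=0
Byte 5 = 'i': mode=DATA remaining=4 emitted=3 chunks_done=0
Byte 6 = 'p': mode=DATA remaining=3 emitted=4 chunks_done=0
Byte 7 = 'g': mode=DATA remaining=2 emitted=5 chunks_done=0
Byte 8 = 'g': mode=DATA remaining=1 emitted=6 chunks_done=0
Byte 9 = 'p': mode=DATA_DONE remaining=0 emitted=7 chunks_done=0
Byte 10 = 0x0D: mode=DATA_CR remaining=0 emitted=7 chunks_done=0
Byte 11 = 0x0A: mode=SIZE remaining=0 emitted=7 chunks_done=1
Byte 12 = '4': mode=SIZE remaining=0 emitted=7 chunks_done=1
Byte 13 = 0x0D: mode=SIZE_CR remaining=0 emitted=7 chunks_done=1

Answer: SIZE_CR 0 7 1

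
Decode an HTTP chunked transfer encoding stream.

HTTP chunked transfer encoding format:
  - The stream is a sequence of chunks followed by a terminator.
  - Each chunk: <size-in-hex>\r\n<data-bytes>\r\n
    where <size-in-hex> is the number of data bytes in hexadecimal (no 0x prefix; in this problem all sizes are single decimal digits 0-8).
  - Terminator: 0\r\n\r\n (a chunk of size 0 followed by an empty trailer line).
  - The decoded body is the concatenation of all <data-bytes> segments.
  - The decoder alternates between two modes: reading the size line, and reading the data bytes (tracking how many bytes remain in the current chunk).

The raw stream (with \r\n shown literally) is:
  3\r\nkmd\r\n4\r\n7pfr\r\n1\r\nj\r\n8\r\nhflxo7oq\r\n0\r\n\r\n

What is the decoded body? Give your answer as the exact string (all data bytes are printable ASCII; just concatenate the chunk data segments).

Answer: kmd7pfrjhflxo7oq

Derivation:
Chunk 1: stream[0..1]='3' size=0x3=3, data at stream[3..6]='kmd' -> body[0..3], body so far='kmd'
Chunk 2: stream[8..9]='4' size=0x4=4, data at stream[11..15]='7pfr' -> body[3..7], body so far='kmd7pfr'
Chunk 3: stream[17..18]='1' size=0x1=1, data at stream[20..21]='j' -> body[7..8], body so far='kmd7pfrj'
Chunk 4: stream[23..24]='8' size=0x8=8, data at stream[26..34]='hflxo7oq' -> body[8..16], body so far='kmd7pfrjhflxo7oq'
Chunk 5: stream[36..37]='0' size=0 (terminator). Final body='kmd7pfrjhflxo7oq' (16 bytes)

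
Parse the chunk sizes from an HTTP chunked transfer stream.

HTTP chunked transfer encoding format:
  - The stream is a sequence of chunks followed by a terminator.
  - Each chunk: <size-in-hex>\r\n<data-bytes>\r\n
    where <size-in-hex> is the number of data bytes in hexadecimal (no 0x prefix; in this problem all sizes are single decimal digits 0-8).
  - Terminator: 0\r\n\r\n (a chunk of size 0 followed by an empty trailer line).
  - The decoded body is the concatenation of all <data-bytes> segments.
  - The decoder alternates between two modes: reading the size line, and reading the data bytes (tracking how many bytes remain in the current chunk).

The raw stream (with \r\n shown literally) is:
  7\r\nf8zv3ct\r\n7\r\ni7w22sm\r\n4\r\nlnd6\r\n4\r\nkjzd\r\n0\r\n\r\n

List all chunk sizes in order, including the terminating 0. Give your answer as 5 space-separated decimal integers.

Chunk 1: stream[0..1]='7' size=0x7=7, data at stream[3..10]='f8zv3ct' -> body[0..7], body so far='f8zv3ct'
Chunk 2: stream[12..13]='7' size=0x7=7, data at stream[15..22]='i7w22sm' -> body[7..14], body so far='f8zv3cti7w22sm'
Chunk 3: stream[24..25]='4' size=0x4=4, data at stream[27..31]='lnd6' -> body[14..18], body so far='f8zv3cti7w22smlnd6'
Chunk 4: stream[33..34]='4' size=0x4=4, data at stream[36..40]='kjzd' -> body[18..22], body so far='f8zv3cti7w22smlnd6kjzd'
Chunk 5: stream[42..43]='0' size=0 (terminator). Final body='f8zv3cti7w22smlnd6kjzd' (22 bytes)

Answer: 7 7 4 4 0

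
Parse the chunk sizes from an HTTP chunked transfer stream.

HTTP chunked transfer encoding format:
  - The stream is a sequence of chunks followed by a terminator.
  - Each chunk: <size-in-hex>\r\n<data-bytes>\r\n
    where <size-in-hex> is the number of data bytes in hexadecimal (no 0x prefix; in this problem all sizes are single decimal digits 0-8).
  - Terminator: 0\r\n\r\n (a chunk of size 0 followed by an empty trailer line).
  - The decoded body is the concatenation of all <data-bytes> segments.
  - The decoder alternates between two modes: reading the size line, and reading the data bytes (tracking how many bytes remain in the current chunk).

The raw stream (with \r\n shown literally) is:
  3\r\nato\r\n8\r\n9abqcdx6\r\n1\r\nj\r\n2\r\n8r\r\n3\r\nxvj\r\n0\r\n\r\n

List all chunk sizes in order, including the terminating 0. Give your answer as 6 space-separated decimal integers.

Answer: 3 8 1 2 3 0

Derivation:
Chunk 1: stream[0..1]='3' size=0x3=3, data at stream[3..6]='ato' -> body[0..3], body so far='ato'
Chunk 2: stream[8..9]='8' size=0x8=8, data at stream[11..19]='9abqcdx6' -> body[3..11], body so far='ato9abqcdx6'
Chunk 3: stream[21..22]='1' size=0x1=1, data at stream[24..25]='j' -> body[11..12], body so far='ato9abqcdx6j'
Chunk 4: stream[27..28]='2' size=0x2=2, data at stream[30..32]='8r' -> body[12..14], body so far='ato9abqcdx6j8r'
Chunk 5: stream[34..35]='3' size=0x3=3, data at stream[37..40]='xvj' -> body[14..17], body so far='ato9abqcdx6j8rxvj'
Chunk 6: stream[42..43]='0' size=0 (terminator). Final body='ato9abqcdx6j8rxvj' (17 bytes)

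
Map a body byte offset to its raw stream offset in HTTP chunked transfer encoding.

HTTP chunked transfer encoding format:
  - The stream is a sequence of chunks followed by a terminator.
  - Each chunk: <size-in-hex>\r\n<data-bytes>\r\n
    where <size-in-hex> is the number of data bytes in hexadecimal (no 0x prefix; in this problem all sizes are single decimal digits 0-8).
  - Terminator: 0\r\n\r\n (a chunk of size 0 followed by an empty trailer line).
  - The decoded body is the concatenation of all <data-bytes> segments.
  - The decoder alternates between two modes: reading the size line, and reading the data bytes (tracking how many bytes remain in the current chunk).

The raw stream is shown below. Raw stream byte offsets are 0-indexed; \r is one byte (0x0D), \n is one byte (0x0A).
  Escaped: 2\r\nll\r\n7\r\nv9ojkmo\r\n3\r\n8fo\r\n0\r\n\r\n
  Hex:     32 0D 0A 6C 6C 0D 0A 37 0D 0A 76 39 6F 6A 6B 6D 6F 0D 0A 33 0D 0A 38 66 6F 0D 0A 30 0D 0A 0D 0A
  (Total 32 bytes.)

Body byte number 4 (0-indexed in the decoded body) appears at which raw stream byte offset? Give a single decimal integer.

Answer: 12

Derivation:
Chunk 1: stream[0..1]='2' size=0x2=2, data at stream[3..5]='ll' -> body[0..2], body so far='ll'
Chunk 2: stream[7..8]='7' size=0x7=7, data at stream[10..17]='v9ojkmo' -> body[2..9], body so far='llv9ojkmo'
Chunk 3: stream[19..20]='3' size=0x3=3, data at stream[22..25]='8fo' -> body[9..12], body so far='llv9ojkmo8fo'
Chunk 4: stream[27..28]='0' size=0 (terminator). Final body='llv9ojkmo8fo' (12 bytes)
Body byte 4 at stream offset 12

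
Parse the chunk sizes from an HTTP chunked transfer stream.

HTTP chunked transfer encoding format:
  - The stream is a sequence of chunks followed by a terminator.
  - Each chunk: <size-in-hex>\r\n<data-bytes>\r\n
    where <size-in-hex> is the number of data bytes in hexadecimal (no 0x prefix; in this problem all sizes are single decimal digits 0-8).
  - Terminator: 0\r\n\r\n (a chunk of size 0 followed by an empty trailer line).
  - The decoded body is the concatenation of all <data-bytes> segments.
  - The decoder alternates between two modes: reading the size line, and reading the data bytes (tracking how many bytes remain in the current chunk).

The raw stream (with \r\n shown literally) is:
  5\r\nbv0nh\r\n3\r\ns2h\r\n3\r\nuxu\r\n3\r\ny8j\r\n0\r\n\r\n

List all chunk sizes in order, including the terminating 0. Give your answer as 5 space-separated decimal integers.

Answer: 5 3 3 3 0

Derivation:
Chunk 1: stream[0..1]='5' size=0x5=5, data at stream[3..8]='bv0nh' -> body[0..5], body so far='bv0nh'
Chunk 2: stream[10..11]='3' size=0x3=3, data at stream[13..16]='s2h' -> body[5..8], body so far='bv0nhs2h'
Chunk 3: stream[18..19]='3' size=0x3=3, data at stream[21..24]='uxu' -> body[8..11], body so far='bv0nhs2huxu'
Chunk 4: stream[26..27]='3' size=0x3=3, data at stream[29..32]='y8j' -> body[11..14], body so far='bv0nhs2huxuy8j'
Chunk 5: stream[34..35]='0' size=0 (terminator). Final body='bv0nhs2huxuy8j' (14 bytes)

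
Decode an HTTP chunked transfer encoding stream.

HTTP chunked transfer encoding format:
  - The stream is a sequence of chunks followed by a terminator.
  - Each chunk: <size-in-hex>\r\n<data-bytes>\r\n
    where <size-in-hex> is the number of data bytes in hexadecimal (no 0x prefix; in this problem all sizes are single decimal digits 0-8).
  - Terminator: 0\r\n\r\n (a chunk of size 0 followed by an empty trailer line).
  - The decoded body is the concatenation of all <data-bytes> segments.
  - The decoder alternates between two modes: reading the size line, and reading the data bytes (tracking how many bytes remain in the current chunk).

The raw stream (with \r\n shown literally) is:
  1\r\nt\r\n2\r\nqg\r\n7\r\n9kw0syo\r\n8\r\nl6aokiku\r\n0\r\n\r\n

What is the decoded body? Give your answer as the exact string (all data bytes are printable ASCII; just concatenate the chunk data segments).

Chunk 1: stream[0..1]='1' size=0x1=1, data at stream[3..4]='t' -> body[0..1], body so far='t'
Chunk 2: stream[6..7]='2' size=0x2=2, data at stream[9..11]='qg' -> body[1..3], body so far='tqg'
Chunk 3: stream[13..14]='7' size=0x7=7, data at stream[16..23]='9kw0syo' -> body[3..10], body so far='tqg9kw0syo'
Chunk 4: stream[25..26]='8' size=0x8=8, data at stream[28..36]='l6aokiku' -> body[10..18], body so far='tqg9kw0syol6aokiku'
Chunk 5: stream[38..39]='0' size=0 (terminator). Final body='tqg9kw0syol6aokiku' (18 bytes)

Answer: tqg9kw0syol6aokiku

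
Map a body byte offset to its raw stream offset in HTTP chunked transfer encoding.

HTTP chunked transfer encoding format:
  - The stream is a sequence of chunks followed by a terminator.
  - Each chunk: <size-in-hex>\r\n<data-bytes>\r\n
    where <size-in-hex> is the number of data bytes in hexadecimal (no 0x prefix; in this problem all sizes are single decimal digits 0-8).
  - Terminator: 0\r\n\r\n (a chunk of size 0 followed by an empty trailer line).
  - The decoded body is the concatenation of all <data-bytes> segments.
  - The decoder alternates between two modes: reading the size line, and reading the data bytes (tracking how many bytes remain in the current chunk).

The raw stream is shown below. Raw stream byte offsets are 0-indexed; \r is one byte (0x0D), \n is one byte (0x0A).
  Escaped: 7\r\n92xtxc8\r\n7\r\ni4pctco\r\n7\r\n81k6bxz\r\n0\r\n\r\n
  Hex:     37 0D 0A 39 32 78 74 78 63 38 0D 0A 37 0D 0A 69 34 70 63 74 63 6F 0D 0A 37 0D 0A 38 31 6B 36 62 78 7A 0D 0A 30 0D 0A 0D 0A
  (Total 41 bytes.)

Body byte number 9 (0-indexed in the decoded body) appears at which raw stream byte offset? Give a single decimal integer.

Answer: 17

Derivation:
Chunk 1: stream[0..1]='7' size=0x7=7, data at stream[3..10]='92xtxc8' -> body[0..7], body so far='92xtxc8'
Chunk 2: stream[12..13]='7' size=0x7=7, data at stream[15..22]='i4pctco' -> body[7..14], body so far='92xtxc8i4pctco'
Chunk 3: stream[24..25]='7' size=0x7=7, data at stream[27..34]='81k6bxz' -> body[14..21], body so far='92xtxc8i4pctco81k6bxz'
Chunk 4: stream[36..37]='0' size=0 (terminator). Final body='92xtxc8i4pctco81k6bxz' (21 bytes)
Body byte 9 at stream offset 17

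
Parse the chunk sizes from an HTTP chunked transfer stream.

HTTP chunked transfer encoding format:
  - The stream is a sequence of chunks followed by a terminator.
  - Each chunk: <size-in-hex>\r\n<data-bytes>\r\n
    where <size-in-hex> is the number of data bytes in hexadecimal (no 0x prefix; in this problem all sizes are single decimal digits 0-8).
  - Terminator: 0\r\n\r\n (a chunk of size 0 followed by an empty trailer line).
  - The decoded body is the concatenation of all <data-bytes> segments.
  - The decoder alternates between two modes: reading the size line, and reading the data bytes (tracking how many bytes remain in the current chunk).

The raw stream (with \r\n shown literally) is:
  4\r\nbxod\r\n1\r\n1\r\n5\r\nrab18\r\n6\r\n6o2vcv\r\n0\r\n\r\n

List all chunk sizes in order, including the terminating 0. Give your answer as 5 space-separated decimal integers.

Chunk 1: stream[0..1]='4' size=0x4=4, data at stream[3..7]='bxod' -> body[0..4], body so far='bxod'
Chunk 2: stream[9..10]='1' size=0x1=1, data at stream[12..13]='1' -> body[4..5], body so far='bxod1'
Chunk 3: stream[15..16]='5' size=0x5=5, data at stream[18..23]='rab18' -> body[5..10], body so far='bxod1rab18'
Chunk 4: stream[25..26]='6' size=0x6=6, data at stream[28..34]='6o2vcv' -> body[10..16], body so far='bxod1rab186o2vcv'
Chunk 5: stream[36..37]='0' size=0 (terminator). Final body='bxod1rab186o2vcv' (16 bytes)

Answer: 4 1 5 6 0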